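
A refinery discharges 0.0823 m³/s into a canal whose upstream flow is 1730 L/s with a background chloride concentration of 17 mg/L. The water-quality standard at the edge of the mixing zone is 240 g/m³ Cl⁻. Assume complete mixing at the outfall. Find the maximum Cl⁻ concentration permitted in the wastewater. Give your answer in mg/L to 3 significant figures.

4930 mg/L

1730 L/s = 1.73 m³/s.
Mass balance: 240·1.812 = 0.0823·Cₑ + 1.73·17.
Cₑ = (435 − 29.41) / 0.0823 = 4928 mg/L.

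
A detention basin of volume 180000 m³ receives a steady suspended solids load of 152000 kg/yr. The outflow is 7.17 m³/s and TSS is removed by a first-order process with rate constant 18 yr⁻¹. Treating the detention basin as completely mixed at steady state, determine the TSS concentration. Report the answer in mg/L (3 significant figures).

0.662 mg/L

Outflow Q = 7.17 m³/s × 3.156e+07 s/yr = 2.263e+08 m³/yr.
Steady-state CSTR mass balance: W = Q·C + k·V·C, so C = W/(Q + kV).
Q + kV = 2.263e+08 + 18·180000 = 2.295e+08 m³/yr.
C = 152000/2.295e+08 = 0.0006623 kg/m³ = 0.6623 mg/L.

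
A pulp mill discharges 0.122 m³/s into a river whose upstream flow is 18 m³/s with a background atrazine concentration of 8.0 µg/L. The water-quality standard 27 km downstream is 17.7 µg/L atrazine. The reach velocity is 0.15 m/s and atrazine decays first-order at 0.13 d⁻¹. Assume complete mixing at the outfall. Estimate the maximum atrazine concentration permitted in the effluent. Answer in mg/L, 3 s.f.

8.0 µg/L = 0.008 mg/L.
17.7 µg/L = 0.0177 mg/L.
Travel time to the compliance point: t = 2.7e+04/0.15 = 1.8e+05 s = 2.083 d; decay factor exp(−0.13·2.083) = 0.7627.
So the concentration just after mixing may be at most 0.0177/0.7627 = 0.02321 mg/L.
Mass balance: 0.02321·18.12 = 0.122·Cₑ + 18·0.008.
Cₑ = (0.4205 − 0.144) / 0.122 = 2.267 mg/L.

2.27 mg/L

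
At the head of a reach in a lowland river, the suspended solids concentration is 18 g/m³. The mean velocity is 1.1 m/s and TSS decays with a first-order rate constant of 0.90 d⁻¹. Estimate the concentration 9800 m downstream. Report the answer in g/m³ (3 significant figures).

16.4 g/m³

Travel time t = 9800 m / 1.1 m/s = 9800/1.1 = 8909 s = 0.1031 d.
First-order decay: C = 18·exp(−0.90·0.1031) = 18·0.9114 = 16.4 g/m³.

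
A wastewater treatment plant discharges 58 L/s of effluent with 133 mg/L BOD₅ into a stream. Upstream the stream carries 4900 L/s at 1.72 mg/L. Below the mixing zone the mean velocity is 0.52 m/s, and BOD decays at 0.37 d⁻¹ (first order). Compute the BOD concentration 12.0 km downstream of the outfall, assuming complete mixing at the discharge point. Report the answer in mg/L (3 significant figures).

58 L/s = 0.058 m³/s.
4900 L/s = 4.9 m³/s.
After complete mixing, C₀ = (0.058·133 + 4.9·1.72) / 4.958 = 3.256 mg/L.
Travel time t = 1.2e+04 m / 0.52 m/s = 2.308e+04 s = 0.2671 d.
C = 3.256·exp(−0.37·0.2671) = 3.256·0.9059 = 2.949 mg/L.

2.95 mg/L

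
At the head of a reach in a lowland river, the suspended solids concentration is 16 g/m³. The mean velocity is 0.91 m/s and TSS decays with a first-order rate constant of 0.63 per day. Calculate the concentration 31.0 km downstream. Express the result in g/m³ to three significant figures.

Travel time t = 31.0 km / 0.91 m/s = 3.1e+04/0.91 = 3.407e+04 s = 0.3943 d.
First-order decay: C = 16·exp(−0.63·0.3943) = 16·0.78 = 12.48 g/m³.

12.5 g/m³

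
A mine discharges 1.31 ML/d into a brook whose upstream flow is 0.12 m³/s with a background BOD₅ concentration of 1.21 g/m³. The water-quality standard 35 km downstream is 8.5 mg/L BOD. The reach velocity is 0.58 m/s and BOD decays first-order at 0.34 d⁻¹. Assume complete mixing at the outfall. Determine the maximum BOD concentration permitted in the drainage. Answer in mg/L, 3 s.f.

86.5 mg/L

1.31 ML/d = 0.01516 m³/s.
Travel time to the compliance point: t = 3.5e+04/0.58 = 6.034e+04 s = 0.6984 d; decay factor exp(−0.34·0.6984) = 0.7886.
So the concentration just after mixing may be at most 8.5/0.7886 = 10.78 mg/L.
Mass balance: 10.78·0.1352 = 0.01516·Cₑ + 0.12·1.21.
Cₑ = (1.457 − 0.1452) / 0.01516 = 86.51 mg/L.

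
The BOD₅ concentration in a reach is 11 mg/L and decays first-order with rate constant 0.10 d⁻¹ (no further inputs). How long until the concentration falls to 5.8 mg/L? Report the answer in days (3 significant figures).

t = ln(C₀/C)/k = ln(11/5.8)/0.10 = 0.64/0.10 = 6.4 d.

6.40 d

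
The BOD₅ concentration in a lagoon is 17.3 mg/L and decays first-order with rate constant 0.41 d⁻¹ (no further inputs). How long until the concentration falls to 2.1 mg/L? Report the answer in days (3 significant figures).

t = ln(C₀/C)/k = ln(17.3/2.1)/0.41 = 2.109/0.41 = 5.143 d.

5.14 d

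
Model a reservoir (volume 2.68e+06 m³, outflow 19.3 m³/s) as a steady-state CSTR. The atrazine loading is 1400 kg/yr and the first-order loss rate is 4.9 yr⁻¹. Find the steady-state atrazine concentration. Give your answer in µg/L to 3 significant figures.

2.25 µg/L

Outflow Q = 19.3 m³/s × 3.156e+07 s/yr = 6.091e+08 m³/yr.
Steady-state CSTR mass balance: W = Q·C + k·V·C, so C = W/(Q + kV).
Q + kV = 6.091e+08 + 4.9·2.68e+06 = 6.222e+08 m³/yr.
C = 1400/6.222e+08 = 2.25e-06 kg/m³ = 0.00225 mg/L = 2.25 µg/L.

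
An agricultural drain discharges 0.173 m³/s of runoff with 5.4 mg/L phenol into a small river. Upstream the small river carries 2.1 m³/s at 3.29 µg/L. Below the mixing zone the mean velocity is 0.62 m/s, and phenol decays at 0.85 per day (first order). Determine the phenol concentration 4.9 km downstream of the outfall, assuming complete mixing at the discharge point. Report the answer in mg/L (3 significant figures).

0.383 mg/L

3.29 µg/L = 0.00329 mg/L.
After complete mixing, C₀ = (0.173·5.4 + 2.1·0.00329) / 2.273 = 0.414 mg/L.
Travel time t = 4900 m / 0.62 m/s = 7903 s = 0.09147 d.
C = 0.414·exp(−0.85·0.09147) = 0.414·0.9252 = 0.3831 mg/L.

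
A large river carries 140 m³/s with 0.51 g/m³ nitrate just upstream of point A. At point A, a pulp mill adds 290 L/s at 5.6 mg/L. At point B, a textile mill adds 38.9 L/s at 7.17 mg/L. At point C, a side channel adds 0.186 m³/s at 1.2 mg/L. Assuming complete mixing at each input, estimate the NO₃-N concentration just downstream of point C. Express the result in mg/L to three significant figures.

0.523 mg/L

290 L/s = 0.29 m³/s.
After input A: C = (140·0.51 + 0.29·5.6) / 140.3 = 0.5205 mg/L.
38.9 L/s = 0.0389 m³/s.
After input B: C = (140.3·0.5205 + 0.0389·7.17) / 140.3 = 0.5224 mg/L.
After input C: C = (140.3·0.5224 + 0.186·1.2) / 140.5 = 0.5233 mg/L.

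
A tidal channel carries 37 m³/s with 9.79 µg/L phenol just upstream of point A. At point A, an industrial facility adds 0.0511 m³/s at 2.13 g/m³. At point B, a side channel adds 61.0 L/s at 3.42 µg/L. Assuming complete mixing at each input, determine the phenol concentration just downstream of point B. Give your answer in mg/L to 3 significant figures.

0.0127 mg/L

9.79 µg/L = 0.00979 mg/L.
After input A: C = (37·0.00979 + 0.0511·2.13) / 37.05 = 0.01271 mg/L.
61.0 L/s = 0.061 m³/s.
3.42 µg/L = 0.00342 mg/L.
After input B: C = (37.05·0.01271 + 0.061·0.00342) / 37.11 = 0.0127 mg/L.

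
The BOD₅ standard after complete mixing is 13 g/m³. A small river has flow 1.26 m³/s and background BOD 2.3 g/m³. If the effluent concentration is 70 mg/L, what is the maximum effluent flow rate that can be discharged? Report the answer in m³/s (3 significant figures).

0.237 m³/s

Mass balance at complete mixing: C_std·(Q_w + Q_r) = Q_w·C_e + Q_r·C_b.
Rearranging, Q_w = Q_r·(C_std − C_b)/(C_e − C_std) = 1.26·(13 − 2.3) / (70 − 13) = 0.2365 m³/s.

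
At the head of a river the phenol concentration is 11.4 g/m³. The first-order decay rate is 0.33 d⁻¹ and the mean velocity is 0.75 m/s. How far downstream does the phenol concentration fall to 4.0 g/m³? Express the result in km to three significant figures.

206 km

From C = C₀·e^(−kt), t = ln(C₀/C)/k = ln(11.4/4.0)/0.33 = 1.047/0.33 = 3.174 d.
Distance = v·t = 0.75 m/s × 2.742e+05 s = 2.057e+05 m = 205.7 km.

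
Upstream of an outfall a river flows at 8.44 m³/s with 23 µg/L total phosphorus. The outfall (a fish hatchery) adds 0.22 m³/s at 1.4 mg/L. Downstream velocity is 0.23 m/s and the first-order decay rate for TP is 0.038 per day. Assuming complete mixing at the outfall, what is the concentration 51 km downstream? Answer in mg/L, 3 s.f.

23 µg/L = 0.023 mg/L.
After complete mixing, C₀ = (0.22·1.4 + 8.44·0.023) / 8.66 = 0.05798 mg/L.
Travel time t = 5.1e+04 m / 0.23 m/s = 2.217e+05 s = 2.566 d.
C = 0.05798·exp(−0.038·2.566) = 0.05798·0.9071 = 0.05259 mg/L.

0.0526 mg/L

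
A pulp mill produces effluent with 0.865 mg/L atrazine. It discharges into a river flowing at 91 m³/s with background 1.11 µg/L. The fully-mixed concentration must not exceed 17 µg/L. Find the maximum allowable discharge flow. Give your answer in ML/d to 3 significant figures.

147 ML/d

1.11 µg/L = 0.00111 mg/L.
17 µg/L = 0.017 mg/L.
Mass balance at complete mixing: C_std·(Q_w + Q_r) = Q_w·C_e + Q_r·C_b.
Rearranging, Q_w = Q_r·(C_std − C_b)/(C_e − C_std) = 91·(0.017 − 0.00111) / (0.865 − 0.017) = 1.705 m³/s.
= 147.3 ML/d.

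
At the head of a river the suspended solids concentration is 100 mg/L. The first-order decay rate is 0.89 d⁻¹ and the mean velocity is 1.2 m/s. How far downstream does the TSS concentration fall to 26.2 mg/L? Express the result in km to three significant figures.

From C = C₀·e^(−kt), t = ln(C₀/C)/k = ln(100/26.2)/0.89 = 1.339/0.89 = 1.505 d.
Distance = v·t = 1.2 m/s × 1.3e+05 s = 1.56e+05 m = 156 km.

156 km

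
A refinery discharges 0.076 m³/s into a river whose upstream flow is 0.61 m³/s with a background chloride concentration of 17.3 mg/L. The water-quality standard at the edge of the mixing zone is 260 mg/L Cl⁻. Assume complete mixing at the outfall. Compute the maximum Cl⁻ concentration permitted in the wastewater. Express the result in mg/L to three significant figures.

2210 mg/L

Mass balance: 260·0.686 = 0.076·Cₑ + 0.61·17.3.
Cₑ = (178.4 − 10.55) / 0.076 = 2208 mg/L.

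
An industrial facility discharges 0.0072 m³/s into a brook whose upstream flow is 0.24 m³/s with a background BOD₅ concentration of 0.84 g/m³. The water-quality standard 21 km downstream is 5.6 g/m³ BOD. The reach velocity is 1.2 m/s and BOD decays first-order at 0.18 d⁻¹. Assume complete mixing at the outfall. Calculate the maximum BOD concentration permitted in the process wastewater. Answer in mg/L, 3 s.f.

171 mg/L

Travel time to the compliance point: t = 2.1e+04/1.2 = 1.75e+04 s = 0.2025 d; decay factor exp(−0.18·0.2025) = 0.9642.
So the concentration just after mixing may be at most 5.6/0.9642 = 5.808 mg/L.
Mass balance: 5.808·0.2472 = 0.0072·Cₑ + 0.24·0.84.
Cₑ = (1.436 − 0.2016) / 0.0072 = 171.4 mg/L.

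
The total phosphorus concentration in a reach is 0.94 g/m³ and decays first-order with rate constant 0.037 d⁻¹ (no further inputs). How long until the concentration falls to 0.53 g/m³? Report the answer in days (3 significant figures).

15.5 d

t = ln(C₀/C)/k = ln(0.94/0.53)/0.037 = 0.573/0.037 = 15.49 d.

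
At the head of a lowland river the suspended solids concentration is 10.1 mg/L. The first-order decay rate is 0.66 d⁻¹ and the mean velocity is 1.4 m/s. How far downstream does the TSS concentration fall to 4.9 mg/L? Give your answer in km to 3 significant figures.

133 km

From C = C₀·e^(−kt), t = ln(C₀/C)/k = ln(10.1/4.9)/0.66 = 0.7233/0.66 = 1.096 d.
Distance = v·t = 1.4 m/s × 9.469e+04 s = 1.326e+05 m = 132.6 km.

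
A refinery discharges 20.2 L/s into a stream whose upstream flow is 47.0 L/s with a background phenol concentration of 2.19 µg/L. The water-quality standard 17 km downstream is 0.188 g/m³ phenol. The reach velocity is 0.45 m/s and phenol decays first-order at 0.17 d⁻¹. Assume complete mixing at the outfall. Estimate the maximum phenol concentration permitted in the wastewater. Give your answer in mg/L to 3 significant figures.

20.2 L/s = 0.0202 m³/s.
47.0 L/s = 0.047 m³/s.
2.19 µg/L = 0.00219 mg/L.
Travel time to the compliance point: t = 1.7e+04/0.45 = 3.778e+04 s = 0.4372 d; decay factor exp(−0.17·0.4372) = 0.9284.
So the concentration just after mixing may be at most 0.188/0.9284 = 0.2025 mg/L.
Mass balance: 0.2025·0.0672 = 0.0202·Cₑ + 0.047·0.00219.
Cₑ = (0.01361 − 0.0001029) / 0.0202 = 0.6686 mg/L.

0.669 mg/L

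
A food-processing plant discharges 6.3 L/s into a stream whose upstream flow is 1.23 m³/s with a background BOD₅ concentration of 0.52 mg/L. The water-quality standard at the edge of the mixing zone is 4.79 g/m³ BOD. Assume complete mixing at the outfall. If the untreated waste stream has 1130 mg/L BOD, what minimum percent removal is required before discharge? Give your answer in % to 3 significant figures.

6.3 L/s = 0.0063 m³/s.
Mass balance: 4.79·1.236 = 0.0063·Cₑ + 1.23·0.52.
Cₑ = (5.922 − 0.6396) / 0.0063 = 838.5 mg/L.
Required removal = 1 − 838.5/1130 = 25.8 %.

25.8 %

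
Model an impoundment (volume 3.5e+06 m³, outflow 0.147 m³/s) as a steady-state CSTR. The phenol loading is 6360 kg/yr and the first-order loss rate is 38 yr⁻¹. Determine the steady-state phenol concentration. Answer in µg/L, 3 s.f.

Outflow Q = 0.147 m³/s × 3.156e+07 s/yr = 4.639e+06 m³/yr.
Steady-state CSTR mass balance: W = Q·C + k·V·C, so C = W/(Q + kV).
Q + kV = 4.639e+06 + 38·3.5e+06 = 1.376e+08 m³/yr.
C = 6360/1.376e+08 = 4.621e-05 kg/m³ = 0.04621 mg/L = 46.21 µg/L.

46.2 µg/L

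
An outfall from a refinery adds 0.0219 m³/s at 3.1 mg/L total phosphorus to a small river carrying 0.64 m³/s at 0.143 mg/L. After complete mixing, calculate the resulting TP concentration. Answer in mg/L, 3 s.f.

0.241 mg/L

Conservation of mass across the mixing zone: C = (0.0219·3.1 + 0.64·0.143) / (0.0219 + 0.64) = 0.1594/0.6619 = 0.2408 mg/L.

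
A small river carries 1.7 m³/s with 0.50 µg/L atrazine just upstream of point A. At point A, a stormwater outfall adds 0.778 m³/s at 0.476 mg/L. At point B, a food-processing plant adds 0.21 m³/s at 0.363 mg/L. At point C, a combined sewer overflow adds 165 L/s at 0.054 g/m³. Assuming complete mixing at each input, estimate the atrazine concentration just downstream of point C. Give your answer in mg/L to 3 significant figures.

0.50 µg/L = 0.0005 mg/L.
After input A: C = (1.7·0.0005 + 0.778·0.476) / 2.478 = 0.1498 mg/L.
After input B: C = (2.478·0.1498 + 0.21·0.363) / 2.688 = 0.1664 mg/L.
165 L/s = 0.165 m³/s.
After input C: C = (2.688·0.1664 + 0.165·0.054) / 2.853 = 0.1599 mg/L.

0.160 mg/L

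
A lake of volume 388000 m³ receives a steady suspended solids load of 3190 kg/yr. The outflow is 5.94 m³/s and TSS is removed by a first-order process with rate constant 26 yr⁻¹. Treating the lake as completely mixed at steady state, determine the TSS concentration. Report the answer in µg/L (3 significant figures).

Outflow Q = 5.94 m³/s × 3.156e+07 s/yr = 1.875e+08 m³/yr.
Steady-state CSTR mass balance: W = Q·C + k·V·C, so C = W/(Q + kV).
Q + kV = 1.875e+08 + 26·388000 = 1.975e+08 m³/yr.
C = 3190/1.975e+08 = 1.615e-05 kg/m³ = 0.01615 mg/L = 16.15 µg/L.

16.1 µg/L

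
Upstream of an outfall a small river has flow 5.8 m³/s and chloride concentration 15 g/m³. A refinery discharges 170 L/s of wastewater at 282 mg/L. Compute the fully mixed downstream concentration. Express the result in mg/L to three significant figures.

170 L/s = 0.17 m³/s.
By mass balance at complete mixing, C = (0.17·282 + 5.8·15) / (0.17 + 5.8) = 134.9/5.97 = 22.6 mg/L.

22.6 mg/L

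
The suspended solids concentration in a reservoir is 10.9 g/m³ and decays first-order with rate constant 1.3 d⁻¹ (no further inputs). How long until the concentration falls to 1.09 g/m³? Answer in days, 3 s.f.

t = ln(C₀/C)/k = ln(10.9/1.09)/1.3 = 2.303/1.3 = 1.771 d.

1.77 d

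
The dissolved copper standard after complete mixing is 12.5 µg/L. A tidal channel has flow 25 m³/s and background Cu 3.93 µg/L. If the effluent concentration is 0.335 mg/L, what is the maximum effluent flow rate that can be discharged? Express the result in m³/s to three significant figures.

3.93 µg/L = 0.00393 mg/L.
12.5 µg/L = 0.0125 mg/L.
Mass balance at complete mixing: C_std·(Q_w + Q_r) = Q_w·C_e + Q_r·C_b.
Rearranging, Q_w = Q_r·(C_std − C_b)/(C_e − C_std) = 25·(0.0125 − 0.00393) / (0.335 − 0.0125) = 0.6643 m³/s.

0.664 m³/s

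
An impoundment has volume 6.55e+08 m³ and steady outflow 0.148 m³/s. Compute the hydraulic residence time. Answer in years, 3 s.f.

140 yr

Q = 0.148 m³/s × 3.156e+07 s/yr = 4.671e+06 m³/yr.
Hydraulic residence time τ = V/Q = 6.55e+08/4.671e+06 = 140.2 yr.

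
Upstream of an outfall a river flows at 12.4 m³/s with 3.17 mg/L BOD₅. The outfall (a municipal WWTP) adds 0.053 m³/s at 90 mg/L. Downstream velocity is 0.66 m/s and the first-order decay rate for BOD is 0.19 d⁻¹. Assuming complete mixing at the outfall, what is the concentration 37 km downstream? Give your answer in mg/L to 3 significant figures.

After complete mixing, C₀ = (0.053·90 + 12.4·3.17) / 12.45 = 3.54 mg/L.
Travel time t = 3.7e+04 m / 0.66 m/s = 5.606e+04 s = 0.6488 d.
C = 3.54·exp(−0.19·0.6488) = 3.54·0.884 = 3.129 mg/L.

3.13 mg/L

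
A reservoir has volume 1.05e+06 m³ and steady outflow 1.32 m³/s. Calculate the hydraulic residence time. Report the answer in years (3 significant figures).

Q = 1.32 m³/s × 3.156e+07 s/yr = 4.166e+07 m³/yr.
Hydraulic residence time τ = V/Q = 1.05e+06/4.166e+07 = 0.02521 yr.

0.0252 yr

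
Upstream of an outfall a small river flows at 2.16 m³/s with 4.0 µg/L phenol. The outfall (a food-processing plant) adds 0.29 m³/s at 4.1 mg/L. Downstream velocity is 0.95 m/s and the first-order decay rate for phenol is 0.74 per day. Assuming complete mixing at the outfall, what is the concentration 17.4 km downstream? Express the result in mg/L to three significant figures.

4.0 µg/L = 0.004 mg/L.
After complete mixing, C₀ = (0.29·4.1 + 2.16·0.004) / 2.45 = 0.4888 mg/L.
Travel time t = 1.74e+04 m / 0.95 m/s = 1.832e+04 s = 0.212 d.
C = 0.4888·exp(−0.74·0.212) = 0.4888·0.8548 = 0.4179 mg/L.

0.418 mg/L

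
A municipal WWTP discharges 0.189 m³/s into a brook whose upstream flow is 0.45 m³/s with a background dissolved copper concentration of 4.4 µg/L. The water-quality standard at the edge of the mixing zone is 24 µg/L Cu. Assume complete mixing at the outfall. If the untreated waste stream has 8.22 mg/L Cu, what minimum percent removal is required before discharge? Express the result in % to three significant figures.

4.4 µg/L = 0.0044 mg/L.
24 µg/L = 0.024 mg/L.
Mass balance: 0.024·0.639 = 0.189·Cₑ + 0.45·0.0044.
Cₑ = (0.01534 − 0.00198) / 0.189 = 0.07067 mg/L.
Required removal = 1 − 0.07067/8.22 = 99.14 %.

99.1 %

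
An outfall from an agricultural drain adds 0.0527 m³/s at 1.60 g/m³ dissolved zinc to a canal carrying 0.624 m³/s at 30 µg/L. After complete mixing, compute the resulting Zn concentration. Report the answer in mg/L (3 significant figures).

0.152 mg/L

30 µg/L = 0.03 mg/L.
Flow-weighted mixing gives C = (0.0527·1.6 + 0.624·0.03) / (0.0527 + 0.624) = 0.103/0.6767 = 0.1523 mg/L.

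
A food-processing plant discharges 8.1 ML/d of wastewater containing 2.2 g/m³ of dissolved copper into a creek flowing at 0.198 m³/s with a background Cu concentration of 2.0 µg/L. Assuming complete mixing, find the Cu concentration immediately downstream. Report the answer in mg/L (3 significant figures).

0.708 mg/L

8.1 ML/d = 0.09375 m³/s.
2.0 µg/L = 0.002 mg/L.
By mass balance at complete mixing, C = (0.09375·2.2 + 0.198·0.002) / (0.09375 + 0.198) = 0.2066/0.2918 = 0.7083 mg/L.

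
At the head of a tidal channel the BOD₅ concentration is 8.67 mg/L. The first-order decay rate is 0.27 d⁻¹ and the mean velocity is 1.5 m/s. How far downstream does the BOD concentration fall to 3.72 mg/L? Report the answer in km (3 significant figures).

From C = C₀·e^(−kt), t = ln(C₀/C)/k = ln(8.67/3.72)/0.27 = 0.8461/0.27 = 3.134 d.
Distance = v·t = 1.5 m/s × 2.708e+05 s = 4.061e+05 m = 406.1 km.

406 km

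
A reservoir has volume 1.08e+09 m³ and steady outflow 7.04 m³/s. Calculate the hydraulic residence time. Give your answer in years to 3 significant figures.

Q = 7.04 m³/s × 3.156e+07 s/yr = 2.222e+08 m³/yr.
Hydraulic residence time τ = V/Q = 1.08e+09/2.222e+08 = 4.861 yr.

4.86 yr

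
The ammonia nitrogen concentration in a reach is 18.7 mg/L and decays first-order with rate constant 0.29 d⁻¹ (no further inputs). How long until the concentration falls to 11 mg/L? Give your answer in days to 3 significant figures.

1.83 d

t = ln(C₀/C)/k = ln(18.7/11)/0.29 = 0.5306/0.29 = 1.83 d.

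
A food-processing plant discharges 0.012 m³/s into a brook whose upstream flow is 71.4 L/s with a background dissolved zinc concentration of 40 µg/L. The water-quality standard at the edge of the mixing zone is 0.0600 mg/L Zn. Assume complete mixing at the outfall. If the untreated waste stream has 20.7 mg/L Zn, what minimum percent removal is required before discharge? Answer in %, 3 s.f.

99.1 %

71.4 L/s = 0.0714 m³/s.
40 µg/L = 0.04 mg/L.
Mass balance: 0.06·0.0834 = 0.012·Cₑ + 0.0714·0.04.
Cₑ = (0.005004 − 0.002856) / 0.012 = 0.179 mg/L.
Required removal = 1 − 0.179/20.7 = 99.14 %.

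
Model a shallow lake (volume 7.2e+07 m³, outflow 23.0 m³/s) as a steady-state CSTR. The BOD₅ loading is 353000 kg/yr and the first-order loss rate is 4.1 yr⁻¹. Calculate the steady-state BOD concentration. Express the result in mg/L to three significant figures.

Outflow Q = 23.0 m³/s × 3.156e+07 s/yr = 7.258e+08 m³/yr.
Steady-state CSTR mass balance: W = Q·C + k·V·C, so C = W/(Q + kV).
Q + kV = 7.258e+08 + 4.1·7.2e+07 = 1.021e+09 m³/yr.
C = 353000/1.021e+09 = 0.0003457 kg/m³ = 0.3457 mg/L.

0.346 mg/L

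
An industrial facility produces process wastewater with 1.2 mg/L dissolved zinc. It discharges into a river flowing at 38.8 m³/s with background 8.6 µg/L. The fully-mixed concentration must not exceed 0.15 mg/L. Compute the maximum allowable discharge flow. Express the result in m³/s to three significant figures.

5.23 m³/s

8.6 µg/L = 0.0086 mg/L.
Mass balance at complete mixing: C_std·(Q_w + Q_r) = Q_w·C_e + Q_r·C_b.
Rearranging, Q_w = Q_r·(C_std − C_b)/(C_e − C_std) = 38.8·(0.15 − 0.0086) / (1.2 − 0.15) = 5.225 m³/s.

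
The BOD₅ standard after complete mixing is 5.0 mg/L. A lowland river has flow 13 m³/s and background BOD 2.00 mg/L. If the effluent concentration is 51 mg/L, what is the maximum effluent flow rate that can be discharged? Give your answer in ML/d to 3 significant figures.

73.3 ML/d

Mass balance at complete mixing: C_std·(Q_w + Q_r) = Q_w·C_e + Q_r·C_b.
Rearranging, Q_w = Q_r·(C_std − C_b)/(C_e − C_std) = 13·(5 − 2) / (51 − 5) = 0.8478 m³/s.
= 73.25 ML/d.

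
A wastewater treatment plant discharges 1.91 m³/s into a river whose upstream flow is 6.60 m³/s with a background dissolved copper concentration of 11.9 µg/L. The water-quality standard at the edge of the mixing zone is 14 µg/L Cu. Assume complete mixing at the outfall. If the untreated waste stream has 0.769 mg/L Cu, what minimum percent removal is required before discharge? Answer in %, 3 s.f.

97.2 %

11.9 µg/L = 0.0119 mg/L.
14 µg/L = 0.014 mg/L.
Mass balance: 0.014·8.51 = 1.91·Cₑ + 6.6·0.0119.
Cₑ = (0.1191 − 0.07854) / 1.91 = 0.02126 mg/L.
Required removal = 1 − 0.02126/0.769 = 97.24 %.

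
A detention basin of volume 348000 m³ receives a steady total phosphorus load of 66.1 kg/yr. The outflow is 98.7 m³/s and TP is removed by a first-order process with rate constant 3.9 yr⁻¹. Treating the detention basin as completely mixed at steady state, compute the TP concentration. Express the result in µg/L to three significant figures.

Outflow Q = 98.7 m³/s × 3.156e+07 s/yr = 3.115e+09 m³/yr.
Steady-state CSTR mass balance: W = Q·C + k·V·C, so C = W/(Q + kV).
Q + kV = 3.115e+09 + 3.9·348000 = 3.116e+09 m³/yr.
C = 66.1/3.116e+09 = 2.121e-08 kg/m³ = 2.121e-05 mg/L = 0.02121 µg/L.

0.0212 µg/L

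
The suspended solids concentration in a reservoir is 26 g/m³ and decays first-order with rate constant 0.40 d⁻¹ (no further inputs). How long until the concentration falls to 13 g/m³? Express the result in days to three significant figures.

1.73 d

t = ln(C₀/C)/k = ln(26/13)/0.40 = 0.6931/0.40 = 1.733 d.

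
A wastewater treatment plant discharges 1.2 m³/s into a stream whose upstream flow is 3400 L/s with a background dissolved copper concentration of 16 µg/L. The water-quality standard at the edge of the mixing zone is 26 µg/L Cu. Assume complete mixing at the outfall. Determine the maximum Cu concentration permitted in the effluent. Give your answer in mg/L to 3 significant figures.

3400 L/s = 3.4 m³/s.
16 µg/L = 0.016 mg/L.
26 µg/L = 0.026 mg/L.
Mass balance: 0.026·4.6 = 1.2·Cₑ + 3.4·0.016.
Cₑ = (0.1196 − 0.0544) / 1.2 = 0.05433 mg/L.

0.0543 mg/L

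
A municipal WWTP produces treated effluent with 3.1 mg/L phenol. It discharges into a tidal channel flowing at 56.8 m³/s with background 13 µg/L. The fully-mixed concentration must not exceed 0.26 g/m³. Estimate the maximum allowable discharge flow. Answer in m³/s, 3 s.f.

13 µg/L = 0.013 mg/L.
Mass balance at complete mixing: C_std·(Q_w + Q_r) = Q_w·C_e + Q_r·C_b.
Rearranging, Q_w = Q_r·(C_std − C_b)/(C_e − C_std) = 56.8·(0.26 − 0.013) / (3.1 − 0.26) = 4.94 m³/s.

4.94 m³/s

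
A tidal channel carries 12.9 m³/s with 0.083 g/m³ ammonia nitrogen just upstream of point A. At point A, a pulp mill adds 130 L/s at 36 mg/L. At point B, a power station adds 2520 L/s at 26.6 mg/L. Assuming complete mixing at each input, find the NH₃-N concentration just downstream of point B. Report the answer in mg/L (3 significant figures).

130 L/s = 0.13 m³/s.
After input A: C = (12.9·0.083 + 0.13·36) / 13.03 = 0.4413 mg/L.
2520 L/s = 2.52 m³/s.
After input B: C = (13.03·0.4413 + 2.52·26.6) / 15.55 = 4.681 mg/L.

4.68 mg/L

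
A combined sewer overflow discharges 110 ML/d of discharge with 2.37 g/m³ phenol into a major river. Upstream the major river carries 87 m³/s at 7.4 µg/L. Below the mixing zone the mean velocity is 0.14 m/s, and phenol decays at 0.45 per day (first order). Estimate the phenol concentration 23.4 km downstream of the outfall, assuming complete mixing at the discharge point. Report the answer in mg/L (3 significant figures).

110 ML/d = 1.273 m³/s.
7.4 µg/L = 0.0074 mg/L.
After complete mixing, C₀ = (1.273·2.37 + 87·0.0074) / 88.27 = 0.04148 mg/L.
Travel time t = 2.34e+04 m / 0.14 m/s = 1.671e+05 s = 1.935 d.
C = 0.04148·exp(−0.45·1.935) = 0.04148·0.4187 = 0.01737 mg/L.

0.0174 mg/L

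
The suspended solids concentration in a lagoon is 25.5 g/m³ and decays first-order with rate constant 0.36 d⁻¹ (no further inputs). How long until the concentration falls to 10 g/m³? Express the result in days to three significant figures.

t = ln(C₀/C)/k = ln(25.5/10)/0.36 = 0.9361/0.36 = 2.6 d.

2.60 d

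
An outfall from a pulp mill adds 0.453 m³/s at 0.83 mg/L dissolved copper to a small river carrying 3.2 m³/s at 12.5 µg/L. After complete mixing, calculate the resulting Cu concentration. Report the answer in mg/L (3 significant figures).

0.114 mg/L

12.5 µg/L = 0.0125 mg/L.
Flow-weighted mixing gives C = (0.453·0.83 + 3.2·0.0125) / (0.453 + 3.2) = 0.416/3.653 = 0.1139 mg/L.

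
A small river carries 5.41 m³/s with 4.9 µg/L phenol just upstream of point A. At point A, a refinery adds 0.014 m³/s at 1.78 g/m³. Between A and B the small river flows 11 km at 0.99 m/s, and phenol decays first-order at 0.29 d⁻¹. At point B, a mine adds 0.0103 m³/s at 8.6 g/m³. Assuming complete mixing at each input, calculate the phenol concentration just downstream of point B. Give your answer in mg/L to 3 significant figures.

0.0254 mg/L

4.9 µg/L = 0.0049 mg/L.
After input A: C = (5.41·0.0049 + 0.014·1.78) / 5.424 = 0.009482 mg/L.
Over the 11 km reach to input B (t = 1.111e+04 s = 0.1286 d), decay gives C = 0.009482·exp(−0.29·0.1286) = 0.009135 mg/L.
After input B: C = (5.424·0.009135 + 0.0103·8.6) / 5.434 = 0.02542 mg/L.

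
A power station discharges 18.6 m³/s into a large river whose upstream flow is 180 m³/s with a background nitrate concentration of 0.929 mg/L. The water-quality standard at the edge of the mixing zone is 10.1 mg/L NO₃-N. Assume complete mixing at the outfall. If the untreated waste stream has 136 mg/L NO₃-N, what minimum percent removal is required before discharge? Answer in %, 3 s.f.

27.3 %

Mass balance: 10.1·198.6 = 18.6·Cₑ + 180·0.929.
Cₑ = (2006 − 167.2) / 18.6 = 98.85 mg/L.
Required removal = 1 − 98.85/136 = 27.31 %.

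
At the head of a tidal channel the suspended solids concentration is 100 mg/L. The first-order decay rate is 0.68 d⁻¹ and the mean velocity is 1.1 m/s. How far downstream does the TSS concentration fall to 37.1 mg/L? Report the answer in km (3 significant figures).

From C = C₀·e^(−kt), t = ln(C₀/C)/k = ln(100/37.1)/0.68 = 0.9916/0.68 = 1.458 d.
Distance = v·t = 1.1 m/s × 1.26e+05 s = 1.386e+05 m = 138.6 km.

139 km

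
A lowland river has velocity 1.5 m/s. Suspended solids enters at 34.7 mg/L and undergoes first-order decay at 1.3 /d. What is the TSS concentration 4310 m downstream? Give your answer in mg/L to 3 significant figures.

33.2 mg/L

Travel time t = 4310 m / 1.5 m/s = 4310/1.5 = 2873 s = 0.03326 d.
First-order decay: C = 34.7·exp(−1.3·0.03326) = 34.7·0.9577 = 33.23 mg/L.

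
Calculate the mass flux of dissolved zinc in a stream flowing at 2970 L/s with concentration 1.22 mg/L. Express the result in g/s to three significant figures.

3.62 g/s

2970 L/s = 2.97 m³/s.
Mass flux = Q·C = 2.97 m³/s × 1.22 g/m³ = 3.623 g/s.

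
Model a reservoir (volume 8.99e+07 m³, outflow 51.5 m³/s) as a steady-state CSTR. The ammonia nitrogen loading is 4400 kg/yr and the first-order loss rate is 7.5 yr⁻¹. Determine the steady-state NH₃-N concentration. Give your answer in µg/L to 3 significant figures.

Outflow Q = 51.5 m³/s × 3.156e+07 s/yr = 1.625e+09 m³/yr.
Steady-state CSTR mass balance: W = Q·C + k·V·C, so C = W/(Q + kV).
Q + kV = 1.625e+09 + 7.5·8.99e+07 = 2.299e+09 m³/yr.
C = 4400/2.299e+09 = 1.913e-06 kg/m³ = 0.001913 mg/L = 1.913 µg/L.

1.91 µg/L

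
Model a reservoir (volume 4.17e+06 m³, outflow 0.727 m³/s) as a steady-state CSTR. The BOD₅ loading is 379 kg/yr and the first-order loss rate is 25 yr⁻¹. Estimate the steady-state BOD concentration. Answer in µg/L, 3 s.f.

2.98 µg/L

Outflow Q = 0.727 m³/s × 3.156e+07 s/yr = 2.294e+07 m³/yr.
Steady-state CSTR mass balance: W = Q·C + k·V·C, so C = W/(Q + kV).
Q + kV = 2.294e+07 + 25·4.17e+06 = 1.272e+08 m³/yr.
C = 379/1.272e+08 = 2.98e-06 kg/m³ = 0.00298 mg/L = 2.98 µg/L.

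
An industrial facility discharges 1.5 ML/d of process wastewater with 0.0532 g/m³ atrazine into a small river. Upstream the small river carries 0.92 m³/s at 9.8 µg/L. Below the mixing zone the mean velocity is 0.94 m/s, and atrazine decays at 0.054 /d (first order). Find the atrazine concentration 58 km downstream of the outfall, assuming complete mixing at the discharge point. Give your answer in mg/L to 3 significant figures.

0.0102 mg/L

1.5 ML/d = 0.01736 m³/s.
9.8 µg/L = 0.0098 mg/L.
After complete mixing, C₀ = (0.01736·0.0532 + 0.92·0.0098) / 0.9374 = 0.0106 mg/L.
Travel time t = 5.8e+04 m / 0.94 m/s = 6.17e+04 s = 0.7141 d.
C = 0.0106·exp(−0.054·0.7141) = 0.0106·0.9622 = 0.0102 mg/L.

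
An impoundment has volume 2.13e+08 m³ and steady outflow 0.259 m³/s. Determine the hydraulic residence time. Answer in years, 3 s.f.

26.1 yr

Q = 0.259 m³/s × 3.156e+07 s/yr = 8.173e+06 m³/yr.
Hydraulic residence time τ = V/Q = 2.13e+08/8.173e+06 = 26.06 yr.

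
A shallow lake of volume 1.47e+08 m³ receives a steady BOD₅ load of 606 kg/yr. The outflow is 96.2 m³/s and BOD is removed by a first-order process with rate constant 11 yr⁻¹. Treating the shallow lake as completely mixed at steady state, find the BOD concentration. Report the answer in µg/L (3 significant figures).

0.130 µg/L

Outflow Q = 96.2 m³/s × 3.156e+07 s/yr = 3.036e+09 m³/yr.
Steady-state CSTR mass balance: W = Q·C + k·V·C, so C = W/(Q + kV).
Q + kV = 3.036e+09 + 11·1.47e+08 = 4.653e+09 m³/yr.
C = 606/4.653e+09 = 1.302e-07 kg/m³ = 0.0001302 mg/L = 0.1302 µg/L.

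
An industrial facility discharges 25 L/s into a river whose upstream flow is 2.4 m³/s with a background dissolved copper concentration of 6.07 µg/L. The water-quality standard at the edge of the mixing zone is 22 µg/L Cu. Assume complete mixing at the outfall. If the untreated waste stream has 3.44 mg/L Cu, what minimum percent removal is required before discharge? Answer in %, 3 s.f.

54.9 %

25 L/s = 0.025 m³/s.
6.07 µg/L = 0.00607 mg/L.
22 µg/L = 0.022 mg/L.
Mass balance: 0.022·2.425 = 0.025·Cₑ + 2.4·0.00607.
Cₑ = (0.05335 − 0.01457) / 0.025 = 1.551 mg/L.
Required removal = 1 − 1.551/3.44 = 54.9 %.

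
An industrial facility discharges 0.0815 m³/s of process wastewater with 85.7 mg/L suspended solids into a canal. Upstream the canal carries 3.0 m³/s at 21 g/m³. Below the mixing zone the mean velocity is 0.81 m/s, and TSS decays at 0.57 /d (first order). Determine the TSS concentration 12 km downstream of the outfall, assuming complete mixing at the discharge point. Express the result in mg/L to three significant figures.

After complete mixing, C₀ = (0.0815·85.7 + 3·21) / 3.082 = 22.71 mg/L.
Travel time t = 1.2e+04 m / 0.81 m/s = 1.481e+04 s = 0.1715 d.
C = 22.71·exp(−0.57·0.1715) = 22.71·0.9069 = 20.6 mg/L.

20.6 mg/L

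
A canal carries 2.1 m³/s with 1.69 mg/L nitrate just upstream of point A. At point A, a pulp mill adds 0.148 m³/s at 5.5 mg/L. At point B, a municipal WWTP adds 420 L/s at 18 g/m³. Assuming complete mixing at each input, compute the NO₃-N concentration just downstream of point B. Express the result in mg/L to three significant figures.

4.47 mg/L

After input A: C = (2.1·1.69 + 0.148·5.5) / 2.248 = 1.941 mg/L.
420 L/s = 0.42 m³/s.
After input B: C = (2.248·1.941 + 0.42·18) / 2.668 = 4.469 mg/L.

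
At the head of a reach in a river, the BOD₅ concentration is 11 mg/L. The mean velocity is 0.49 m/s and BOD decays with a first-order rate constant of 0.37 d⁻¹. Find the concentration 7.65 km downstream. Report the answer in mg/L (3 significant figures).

Travel time t = 7.65 km / 0.49 m/s = 7650/0.49 = 1.561e+04 s = 0.1807 d.
First-order decay: C = 11·exp(−0.37·0.1807) = 11·0.9353 = 10.29 mg/L.

10.3 mg/L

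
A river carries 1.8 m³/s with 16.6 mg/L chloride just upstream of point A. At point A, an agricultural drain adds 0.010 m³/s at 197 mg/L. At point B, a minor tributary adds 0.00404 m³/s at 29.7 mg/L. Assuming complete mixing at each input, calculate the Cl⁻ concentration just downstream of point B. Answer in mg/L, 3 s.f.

After input A: C = (1.8·16.6 + 0.01·197) / 1.81 = 17.6 mg/L.
After input B: C = (1.81·17.6 + 0.00404·29.7) / 1.814 = 17.62 mg/L.

17.6 mg/L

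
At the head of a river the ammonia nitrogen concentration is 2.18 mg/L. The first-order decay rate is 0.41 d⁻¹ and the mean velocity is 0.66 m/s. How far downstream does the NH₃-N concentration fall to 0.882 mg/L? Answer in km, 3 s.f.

126 km

From C = C₀·e^(−kt), t = ln(C₀/C)/k = ln(2.18/0.882)/0.41 = 0.9049/0.41 = 2.207 d.
Distance = v·t = 0.66 m/s × 1.907e+05 s = 1.259e+05 m = 125.9 km.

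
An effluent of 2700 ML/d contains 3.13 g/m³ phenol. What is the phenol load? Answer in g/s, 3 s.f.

97.8 g/s

2700 ML/d = 31.25 m³/s.
Mass flux = Q·C = 31.25 m³/s × 3.13 g/m³ = 97.81 g/s.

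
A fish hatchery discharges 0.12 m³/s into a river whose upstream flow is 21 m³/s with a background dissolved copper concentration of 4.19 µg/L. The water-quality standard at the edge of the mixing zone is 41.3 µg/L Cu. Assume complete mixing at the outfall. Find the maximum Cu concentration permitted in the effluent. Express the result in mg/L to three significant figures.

4.19 µg/L = 0.00419 mg/L.
41.3 µg/L = 0.0413 mg/L.
Mass balance: 0.0413·21.12 = 0.12·Cₑ + 21·0.00419.
Cₑ = (0.8723 − 0.08799) / 0.12 = 6.536 mg/L.

6.54 mg/L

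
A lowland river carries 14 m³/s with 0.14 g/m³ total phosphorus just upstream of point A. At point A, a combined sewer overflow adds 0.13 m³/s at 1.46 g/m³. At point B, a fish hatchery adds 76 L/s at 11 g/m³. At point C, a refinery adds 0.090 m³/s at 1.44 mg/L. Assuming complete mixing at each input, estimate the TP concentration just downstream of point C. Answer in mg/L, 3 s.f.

0.218 mg/L

After input A: C = (14·0.14 + 0.13·1.46) / 14.13 = 0.1521 mg/L.
76 L/s = 0.076 m³/s.
After input B: C = (14.13·0.1521 + 0.076·11) / 14.21 = 0.2102 mg/L.
After input C: C = (14.21·0.2102 + 0.09·1.44) / 14.3 = 0.2179 mg/L.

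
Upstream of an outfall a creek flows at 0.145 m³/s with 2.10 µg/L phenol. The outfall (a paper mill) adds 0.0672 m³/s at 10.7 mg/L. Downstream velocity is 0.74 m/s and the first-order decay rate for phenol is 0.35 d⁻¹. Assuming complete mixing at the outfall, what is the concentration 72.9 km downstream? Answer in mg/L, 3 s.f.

2.10 µg/L = 0.0021 mg/L.
After complete mixing, C₀ = (0.0672·10.7 + 0.145·0.0021) / 0.2122 = 3.39 mg/L.
Travel time t = 7.29e+04 m / 0.74 m/s = 9.851e+04 s = 1.14 d.
C = 3.39·exp(−0.35·1.14) = 3.39·0.6709 = 2.274 mg/L.

2.27 mg/L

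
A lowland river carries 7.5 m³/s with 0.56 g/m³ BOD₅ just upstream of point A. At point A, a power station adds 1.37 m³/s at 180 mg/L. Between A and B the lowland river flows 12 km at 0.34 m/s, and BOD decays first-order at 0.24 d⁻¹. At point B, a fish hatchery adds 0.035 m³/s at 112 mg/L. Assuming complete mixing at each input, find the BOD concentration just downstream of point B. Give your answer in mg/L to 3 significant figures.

26.0 mg/L

After input A: C = (7.5·0.56 + 1.37·180) / 8.87 = 28.28 mg/L.
Over the 12 km reach to input B (t = 3.529e+04 s = 0.4085 d), decay gives C = 28.28·exp(−0.24·0.4085) = 25.63 mg/L.
After input B: C = (8.87·25.63 + 0.035·112) / 8.905 = 25.97 mg/L.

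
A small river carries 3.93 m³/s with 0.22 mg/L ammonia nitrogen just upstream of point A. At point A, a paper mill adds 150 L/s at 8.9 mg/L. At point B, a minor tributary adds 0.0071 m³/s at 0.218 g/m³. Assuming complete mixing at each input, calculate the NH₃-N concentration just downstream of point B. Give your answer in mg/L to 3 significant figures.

0.539 mg/L

150 L/s = 0.15 m³/s.
After input A: C = (3.93·0.22 + 0.15·8.9) / 4.08 = 0.5391 mg/L.
After input B: C = (4.08·0.5391 + 0.0071·0.218) / 4.087 = 0.5386 mg/L.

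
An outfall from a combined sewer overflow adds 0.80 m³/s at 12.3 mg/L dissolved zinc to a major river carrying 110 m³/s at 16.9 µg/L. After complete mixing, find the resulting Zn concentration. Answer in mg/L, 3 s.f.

16.9 µg/L = 0.0169 mg/L.
Conservation of mass across the mixing zone: C = (0.8·12.3 + 110·0.0169) / (0.8 + 110) = 11.7/110.8 = 0.1056 mg/L.

0.106 mg/L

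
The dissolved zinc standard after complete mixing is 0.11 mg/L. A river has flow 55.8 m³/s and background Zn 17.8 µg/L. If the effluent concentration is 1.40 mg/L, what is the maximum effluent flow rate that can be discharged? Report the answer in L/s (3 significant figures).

3990 L/s

17.8 µg/L = 0.0178 mg/L.
Mass balance at complete mixing: C_std·(Q_w + Q_r) = Q_w·C_e + Q_r·C_b.
Rearranging, Q_w = Q_r·(C_std − C_b)/(C_e − C_std) = 55.8·(0.11 − 0.0178) / (1.4 − 0.11) = 3.988 m³/s.
= 3988 L/s.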